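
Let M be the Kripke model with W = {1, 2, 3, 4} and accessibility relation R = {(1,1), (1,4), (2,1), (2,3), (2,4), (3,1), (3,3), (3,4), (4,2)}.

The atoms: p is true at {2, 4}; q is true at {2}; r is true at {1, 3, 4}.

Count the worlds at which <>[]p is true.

3

1: successors {1, 4}; []p there: 1:F, 4:T. ✓
2: successors {1, 3, 4}; []p there: 1:F, 3:F, 4:T. ✓
3: successors {1, 3, 4}; []p there: 1:F, 3:F, 4:T. ✓
4: successors {2}; []p there: 2:F. ✗
Satisfying worlds: {1, 2, 3}.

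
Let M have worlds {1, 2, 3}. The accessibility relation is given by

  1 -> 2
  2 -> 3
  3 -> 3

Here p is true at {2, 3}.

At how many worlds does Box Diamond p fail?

1: successors {2}; Diamond p there: 2:T. ✓
2: successors {3}; Diamond p there: 3:T. ✓
3: successors {3}; Diamond p there: 3:T. ✓
Satisfying worlds: {1, 2, 3}.
So Box Diamond p fails at the other 0 worlds.

0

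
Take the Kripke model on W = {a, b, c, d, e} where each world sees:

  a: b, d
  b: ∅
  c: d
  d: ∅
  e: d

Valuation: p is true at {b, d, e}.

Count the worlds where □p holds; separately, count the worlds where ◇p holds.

For □p:
a: successors {b, d}; p there: b:T, d:T. ✓
b: no successors, so □p holds vacuously. ✓
c: successors {d}; p there: d:T. ✓
d: no successors, so □p holds vacuously. ✓
e: successors {d}; p there: d:T. ✓
— 5 worlds.
For ◇p:
a: successors {b, d}; p there: b:T, d:T. ✓
b: no successors, so ◇p fails. ✗
c: successors {d}; p there: d:T. ✓
d: no successors, so ◇p fails. ✗
e: successors {d}; p there: d:T. ✓
— 3 worlds.

5 and 3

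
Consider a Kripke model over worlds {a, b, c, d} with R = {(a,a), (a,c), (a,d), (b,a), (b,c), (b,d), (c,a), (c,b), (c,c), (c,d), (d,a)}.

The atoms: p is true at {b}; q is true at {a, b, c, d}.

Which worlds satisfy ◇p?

{c}

a: successors {a, c, d}; p there: a:F, c:F, d:F. ✗
b: successors {a, c, d}; p there: a:F, c:F, d:F. ✗
c: successors {a, b, c, d}; p there: a:F, b:T, c:F, d:F. ✓
d: successors {a}; p there: a:F. ✗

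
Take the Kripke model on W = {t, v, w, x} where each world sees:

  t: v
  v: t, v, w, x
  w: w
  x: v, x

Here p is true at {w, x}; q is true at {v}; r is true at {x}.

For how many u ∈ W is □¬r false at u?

2

t: successors {v}; ¬r there: v:T. ✓
v: successors {t, v, w, x}; ¬r there: t:T, v:T, w:T, x:F. ✗
w: successors {w}; ¬r there: w:T. ✓
x: successors {v, x}; ¬r there: v:T, x:F. ✗
Satisfying worlds: {t, w}.
So □¬r fails at the other 2 worlds.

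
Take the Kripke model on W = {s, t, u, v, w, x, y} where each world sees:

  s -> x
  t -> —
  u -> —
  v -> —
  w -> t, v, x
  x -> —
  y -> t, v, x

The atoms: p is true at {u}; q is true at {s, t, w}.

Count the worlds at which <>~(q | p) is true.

s: successors {x}; ~(q | p) there: x:T. ✓
t: no successors, so <>~(q | p) fails. ✗
u: no successors, so <>~(q | p) fails. ✗
v: no successors, so <>~(q | p) fails. ✗
w: successors {t, v, x}; ~(q | p) there: t:F, v:T, x:T. ✓
x: no successors, so <>~(q | p) fails. ✗
y: successors {t, v, x}; ~(q | p) there: t:F, v:T, x:T. ✓
Satisfying worlds: {s, w, y}.

3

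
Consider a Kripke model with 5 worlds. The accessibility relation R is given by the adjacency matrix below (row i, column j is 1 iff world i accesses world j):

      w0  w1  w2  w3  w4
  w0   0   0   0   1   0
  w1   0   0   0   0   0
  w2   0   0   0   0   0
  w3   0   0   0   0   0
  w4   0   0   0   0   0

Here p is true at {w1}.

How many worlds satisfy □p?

4

w0: successors {w3}; p there: w3:F. ✗
w1: no successors, so □p holds vacuously. ✓
w2: no successors, so □p holds vacuously. ✓
w3: no successors, so □p holds vacuously. ✓
w4: no successors, so □p holds vacuously. ✓
Satisfying worlds: {w1, w2, w3, w4}.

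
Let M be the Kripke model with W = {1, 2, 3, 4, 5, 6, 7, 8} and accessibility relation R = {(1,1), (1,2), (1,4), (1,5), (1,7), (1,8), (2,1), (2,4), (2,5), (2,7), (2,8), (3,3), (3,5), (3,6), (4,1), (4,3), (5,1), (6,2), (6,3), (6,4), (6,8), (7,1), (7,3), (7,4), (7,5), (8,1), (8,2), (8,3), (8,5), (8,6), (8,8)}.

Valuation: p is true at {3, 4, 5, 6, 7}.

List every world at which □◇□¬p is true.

1: successors {1, 2, 4, 5, 7, 8}; ◇□¬p there: 1:T, 2:T, 4:F, 5:F, 7:T, 8:T. ✗
2: successors {1, 4, 5, 7, 8}; ◇□¬p there: 1:T, 4:F, 5:F, 7:T, 8:T. ✗
3: successors {3, 5, 6}; ◇□¬p there: 3:T, 5:F, 6:F. ✗
4: successors {1, 3}; ◇□¬p there: 1:T, 3:T. ✓
5: successors {1}; ◇□¬p there: 1:T. ✓
6: successors {2, 3, 4, 8}; ◇□¬p there: 2:T, 3:T, 4:F, 8:T. ✗
7: successors {1, 3, 4, 5}; ◇□¬p there: 1:T, 3:T, 4:F, 5:F. ✗
8: successors {1, 2, 3, 5, 6, 8}; ◇□¬p there: 1:T, 2:T, 3:T, 5:F, 6:F, 8:T. ✗

{4, 5}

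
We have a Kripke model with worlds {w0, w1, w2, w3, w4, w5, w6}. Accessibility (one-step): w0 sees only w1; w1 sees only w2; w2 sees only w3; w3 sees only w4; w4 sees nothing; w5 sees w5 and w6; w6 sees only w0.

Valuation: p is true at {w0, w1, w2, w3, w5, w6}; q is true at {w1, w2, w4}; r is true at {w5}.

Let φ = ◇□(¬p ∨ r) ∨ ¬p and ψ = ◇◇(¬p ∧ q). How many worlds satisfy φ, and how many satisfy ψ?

For ◇□(¬p ∨ r) ∨ ¬p:
w0: ◇□(¬p ∨ r) is F, ¬p is F. ✗
w1: ◇□(¬p ∨ r) is F, ¬p is F. ✗
w2: ◇□(¬p ∨ r) is T, ¬p is F. ✓
w3: ◇□(¬p ∨ r) is T, ¬p is F. ✓
w4: ◇□(¬p ∨ r) is F, ¬p is T. ✓
w5: ◇□(¬p ∨ r) is F, ¬p is F. ✗
w6: ◇□(¬p ∨ r) is F, ¬p is F. ✗
— 3 worlds.
For ◇◇(¬p ∧ q):
w0: successors {w1}; ◇(¬p ∧ q) there: w1:F. ✗
w1: successors {w2}; ◇(¬p ∧ q) there: w2:F. ✗
w2: successors {w3}; ◇(¬p ∧ q) there: w3:T. ✓
w3: successors {w4}; ◇(¬p ∧ q) there: w4:F. ✗
w4: no successors, so ◇◇(¬p ∧ q) fails. ✗
w5: successors {w5, w6}; ◇(¬p ∧ q) there: w5:F, w6:F. ✗
w6: successors {w0}; ◇(¬p ∧ q) there: w0:F. ✗
— 1 world.

3 and 1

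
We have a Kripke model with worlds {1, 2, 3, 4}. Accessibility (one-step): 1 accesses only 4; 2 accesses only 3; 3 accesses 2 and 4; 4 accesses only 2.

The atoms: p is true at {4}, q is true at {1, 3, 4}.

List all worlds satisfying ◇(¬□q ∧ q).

1: successors {4}; ¬□q ∧ q there: 4:T. ✓
2: successors {3}; ¬□q ∧ q there: 3:T. ✓
3: successors {2, 4}; ¬□q ∧ q there: 2:F, 4:T. ✓
4: successors {2}; ¬□q ∧ q there: 2:F. ✗

{1, 2, 3}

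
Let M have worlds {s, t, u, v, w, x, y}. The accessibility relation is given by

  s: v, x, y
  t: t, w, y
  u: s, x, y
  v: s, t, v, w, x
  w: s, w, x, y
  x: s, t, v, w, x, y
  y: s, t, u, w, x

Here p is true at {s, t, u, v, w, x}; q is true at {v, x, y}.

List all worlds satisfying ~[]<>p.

s: []<>p is T. ✗
t: []<>p is T. ✗
u: []<>p is T. ✗
v: []<>p is T. ✗
w: []<>p is T. ✗
x: []<>p is T. ✗
y: []<>p is T. ✗

∅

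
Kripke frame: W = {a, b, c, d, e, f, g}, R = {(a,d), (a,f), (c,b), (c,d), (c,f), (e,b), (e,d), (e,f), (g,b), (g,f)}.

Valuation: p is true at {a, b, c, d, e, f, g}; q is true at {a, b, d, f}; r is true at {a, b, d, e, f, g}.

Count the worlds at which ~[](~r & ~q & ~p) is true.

4

a: [](~r & ~q & ~p) is F. ✓
b: [](~r & ~q & ~p) is T. ✗
c: [](~r & ~q & ~p) is F. ✓
d: [](~r & ~q & ~p) is T. ✗
e: [](~r & ~q & ~p) is F. ✓
f: [](~r & ~q & ~p) is T. ✗
g: [](~r & ~q & ~p) is F. ✓
Satisfying worlds: {a, c, e, g}.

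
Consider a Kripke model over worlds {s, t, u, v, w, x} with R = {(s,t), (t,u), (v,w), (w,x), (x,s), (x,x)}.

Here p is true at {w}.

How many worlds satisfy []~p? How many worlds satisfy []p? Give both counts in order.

5 and 2

For []~p:
s: successors {t}; ~p there: t:T. ✓
t: successors {u}; ~p there: u:T. ✓
u: no successors, so []~p holds vacuously. ✓
v: successors {w}; ~p there: w:F. ✗
w: successors {x}; ~p there: x:T. ✓
x: successors {s, x}; ~p there: s:T, x:T. ✓
— 5 worlds.
For []p:
s: successors {t}; p there: t:F. ✗
t: successors {u}; p there: u:F. ✗
u: no successors, so []p holds vacuously. ✓
v: successors {w}; p there: w:T. ✓
w: successors {x}; p there: x:F. ✗
x: successors {s, x}; p there: s:F, x:F. ✗
— 2 worlds.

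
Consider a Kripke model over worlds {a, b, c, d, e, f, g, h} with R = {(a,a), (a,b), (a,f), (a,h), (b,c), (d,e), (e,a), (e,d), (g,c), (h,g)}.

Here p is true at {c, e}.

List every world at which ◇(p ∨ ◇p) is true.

{a, b, d, e, g, h}

a: successors {a, b, f, h}; p ∨ ◇p there: a:F, b:T, f:F, h:F. ✓
b: successors {c}; p ∨ ◇p there: c:T. ✓
c: no successors, so ◇(p ∨ ◇p) fails. ✗
d: successors {e}; p ∨ ◇p there: e:T. ✓
e: successors {a, d}; p ∨ ◇p there: a:F, d:T. ✓
f: no successors, so ◇(p ∨ ◇p) fails. ✗
g: successors {c}; p ∨ ◇p there: c:T. ✓
h: successors {g}; p ∨ ◇p there: g:T. ✓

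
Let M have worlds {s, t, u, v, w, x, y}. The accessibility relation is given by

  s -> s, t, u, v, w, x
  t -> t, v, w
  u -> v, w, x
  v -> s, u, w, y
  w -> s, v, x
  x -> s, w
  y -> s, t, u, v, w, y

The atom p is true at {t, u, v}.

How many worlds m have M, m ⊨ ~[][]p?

7

s: [][]p is F. ✓
t: [][]p is F. ✓
u: [][]p is F. ✓
v: [][]p is F. ✓
w: [][]p is F. ✓
x: [][]p is F. ✓
y: [][]p is F. ✓
Satisfying worlds: {s, t, u, v, w, x, y}.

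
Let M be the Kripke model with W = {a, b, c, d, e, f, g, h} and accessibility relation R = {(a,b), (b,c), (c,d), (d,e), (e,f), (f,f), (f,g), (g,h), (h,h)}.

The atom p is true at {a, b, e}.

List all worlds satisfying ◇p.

{a, d}

a: successors {b}; p there: b:T. ✓
b: successors {c}; p there: c:F. ✗
c: successors {d}; p there: d:F. ✗
d: successors {e}; p there: e:T. ✓
e: successors {f}; p there: f:F. ✗
f: successors {f, g}; p there: f:F, g:F. ✗
g: successors {h}; p there: h:F. ✗
h: successors {h}; p there: h:F. ✗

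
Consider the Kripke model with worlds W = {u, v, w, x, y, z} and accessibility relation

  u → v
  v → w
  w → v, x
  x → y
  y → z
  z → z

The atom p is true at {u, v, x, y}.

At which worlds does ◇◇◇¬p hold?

{v, w, x, y, z}

u: successors {v}; ◇◇¬p there: v:F. ✗
v: successors {w}; ◇◇¬p there: w:T. ✓
w: successors {v, x}; ◇◇¬p there: v:F, x:T. ✓
x: successors {y}; ◇◇¬p there: y:T. ✓
y: successors {z}; ◇◇¬p there: z:T. ✓
z: successors {z}; ◇◇¬p there: z:T. ✓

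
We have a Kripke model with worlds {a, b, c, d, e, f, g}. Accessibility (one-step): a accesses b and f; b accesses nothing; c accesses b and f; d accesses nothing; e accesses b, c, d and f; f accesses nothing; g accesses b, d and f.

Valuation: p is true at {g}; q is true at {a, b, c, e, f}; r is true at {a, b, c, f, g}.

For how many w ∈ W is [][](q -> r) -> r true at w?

5

a: [][](q -> r) is T, r is T. ✓
b: [][](q -> r) is T, r is T. ✓
c: [][](q -> r) is T, r is T. ✓
d: [][](q -> r) is T, r is F. ✗
e: [][](q -> r) is T, r is F. ✗
f: [][](q -> r) is T, r is T. ✓
g: [][](q -> r) is T, r is T. ✓
Satisfying worlds: {a, b, c, f, g}.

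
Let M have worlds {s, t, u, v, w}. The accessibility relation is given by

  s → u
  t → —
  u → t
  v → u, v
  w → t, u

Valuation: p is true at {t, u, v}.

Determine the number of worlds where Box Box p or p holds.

s: Box Box p is T, p is F. ✓
t: Box Box p is T, p is T. ✓
u: Box Box p is T, p is T. ✓
v: Box Box p is T, p is T. ✓
w: Box Box p is T, p is F. ✓
Satisfying worlds: {s, t, u, v, w}.

5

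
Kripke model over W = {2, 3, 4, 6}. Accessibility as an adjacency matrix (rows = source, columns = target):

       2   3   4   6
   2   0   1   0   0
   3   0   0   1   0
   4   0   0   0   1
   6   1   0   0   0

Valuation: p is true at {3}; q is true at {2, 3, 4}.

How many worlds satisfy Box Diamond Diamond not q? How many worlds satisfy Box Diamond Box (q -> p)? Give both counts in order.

For Box Diamond Diamond not q:
2: successors {3}; Diamond Diamond not q there: 3:T. ✓
3: successors {4}; Diamond Diamond not q there: 4:F. ✗
4: successors {6}; Diamond Diamond not q there: 6:F. ✗
6: successors {2}; Diamond Diamond not q there: 2:F. ✗
— 1 world.
For Box Diamond Box (q -> p):
2: successors {3}; Diamond Box (q -> p) there: 3:T. ✓
3: successors {4}; Diamond Box (q -> p) there: 4:F. ✗
4: successors {6}; Diamond Box (q -> p) there: 6:T. ✓
6: successors {2}; Diamond Box (q -> p) there: 2:F. ✗
— 2 worlds.

1 and 2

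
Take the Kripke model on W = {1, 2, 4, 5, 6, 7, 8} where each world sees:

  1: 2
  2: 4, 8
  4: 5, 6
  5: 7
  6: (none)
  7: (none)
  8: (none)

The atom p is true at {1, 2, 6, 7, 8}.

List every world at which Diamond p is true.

1: successors {2}; p there: 2:T. ✓
2: successors {4, 8}; p there: 4:F, 8:T. ✓
4: successors {5, 6}; p there: 5:F, 6:T. ✓
5: successors {7}; p there: 7:T. ✓
6: no successors, so Diamond p fails. ✗
7: no successors, so Diamond p fails. ✗
8: no successors, so Diamond p fails. ✗

{1, 2, 4, 5}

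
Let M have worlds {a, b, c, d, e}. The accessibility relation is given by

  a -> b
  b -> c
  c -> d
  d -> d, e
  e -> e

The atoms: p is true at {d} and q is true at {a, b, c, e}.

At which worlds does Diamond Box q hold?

a: successors {b}; Box q there: b:T. ✓
b: successors {c}; Box q there: c:F. ✗
c: successors {d}; Box q there: d:F. ✗
d: successors {d, e}; Box q there: d:F, e:T. ✓
e: successors {e}; Box q there: e:T. ✓

{a, d, e}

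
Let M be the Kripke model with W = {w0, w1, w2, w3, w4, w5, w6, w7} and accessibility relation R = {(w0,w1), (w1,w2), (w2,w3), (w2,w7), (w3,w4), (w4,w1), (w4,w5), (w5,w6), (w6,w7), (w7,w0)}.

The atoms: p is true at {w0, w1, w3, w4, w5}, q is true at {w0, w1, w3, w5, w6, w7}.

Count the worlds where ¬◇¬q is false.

2

w0: ◇¬q is F. ✓
w1: ◇¬q is T. ✗
w2: ◇¬q is F. ✓
w3: ◇¬q is T. ✗
w4: ◇¬q is F. ✓
w5: ◇¬q is F. ✓
w6: ◇¬q is F. ✓
w7: ◇¬q is F. ✓
Satisfying worlds: {w0, w2, w4, w5, w6, w7}.
So ¬◇¬q fails at the other 2 worlds.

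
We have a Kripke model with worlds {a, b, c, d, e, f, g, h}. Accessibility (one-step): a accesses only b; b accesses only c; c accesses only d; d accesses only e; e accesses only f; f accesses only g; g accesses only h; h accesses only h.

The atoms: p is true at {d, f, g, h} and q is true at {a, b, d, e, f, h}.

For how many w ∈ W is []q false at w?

2

a: successors {b}; q there: b:T. ✓
b: successors {c}; q there: c:F. ✗
c: successors {d}; q there: d:T. ✓
d: successors {e}; q there: e:T. ✓
e: successors {f}; q there: f:T. ✓
f: successors {g}; q there: g:F. ✗
g: successors {h}; q there: h:T. ✓
h: successors {h}; q there: h:T. ✓
Satisfying worlds: {a, c, d, e, g, h}.
So []q fails at the other 2 worlds.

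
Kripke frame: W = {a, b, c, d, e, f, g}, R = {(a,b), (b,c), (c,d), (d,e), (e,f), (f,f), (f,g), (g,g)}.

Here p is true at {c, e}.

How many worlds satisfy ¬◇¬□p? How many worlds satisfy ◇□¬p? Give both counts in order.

For ¬◇¬□p:
a: ◇¬□p is F. ✓
b: ◇¬□p is T. ✗
c: ◇¬□p is F. ✓
d: ◇¬□p is T. ✗
e: ◇¬□p is T. ✗
f: ◇¬□p is T. ✗
g: ◇¬□p is T. ✗
— 2 worlds.
For ◇□¬p:
a: successors {b}; □¬p there: b:F. ✗
b: successors {c}; □¬p there: c:T. ✓
c: successors {d}; □¬p there: d:F. ✗
d: successors {e}; □¬p there: e:T. ✓
e: successors {f}; □¬p there: f:T. ✓
f: successors {f, g}; □¬p there: f:T, g:T. ✓
g: successors {g}; □¬p there: g:T. ✓
— 5 worlds.

2 and 5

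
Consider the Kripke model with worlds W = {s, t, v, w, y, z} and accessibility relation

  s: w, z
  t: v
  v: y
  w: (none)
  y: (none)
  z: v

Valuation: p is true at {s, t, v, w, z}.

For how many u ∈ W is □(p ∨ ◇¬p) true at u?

5

s: successors {w, z}; p ∨ ◇¬p there: w:T, z:T. ✓
t: successors {v}; p ∨ ◇¬p there: v:T. ✓
v: successors {y}; p ∨ ◇¬p there: y:F. ✗
w: no successors, so □(p ∨ ◇¬p) holds vacuously. ✓
y: no successors, so □(p ∨ ◇¬p) holds vacuously. ✓
z: successors {v}; p ∨ ◇¬p there: v:T. ✓
Satisfying worlds: {s, t, w, y, z}.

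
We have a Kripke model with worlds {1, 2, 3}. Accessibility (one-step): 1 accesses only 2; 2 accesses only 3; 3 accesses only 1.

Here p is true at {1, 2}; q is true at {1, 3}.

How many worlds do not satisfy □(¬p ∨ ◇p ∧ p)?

1

1: successors {2}; ¬p ∨ ◇p ∧ p there: 2:F. ✗
2: successors {3}; ¬p ∨ ◇p ∧ p there: 3:T. ✓
3: successors {1}; ¬p ∨ ◇p ∧ p there: 1:T. ✓
Satisfying worlds: {2, 3}.
So □(¬p ∨ ◇p ∧ p) fails at the other 1 world.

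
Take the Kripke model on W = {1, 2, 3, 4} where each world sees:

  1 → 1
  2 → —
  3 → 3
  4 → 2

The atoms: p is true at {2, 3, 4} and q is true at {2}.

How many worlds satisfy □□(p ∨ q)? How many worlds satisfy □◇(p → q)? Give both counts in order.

3 and 2

For □□(p ∨ q):
1: successors {1}; □(p ∨ q) there: 1:F. ✗
2: no successors, so □□(p ∨ q) holds vacuously. ✓
3: successors {3}; □(p ∨ q) there: 3:T. ✓
4: successors {2}; □(p ∨ q) there: 2:T. ✓
— 3 worlds.
For □◇(p → q):
1: successors {1}; ◇(p → q) there: 1:T. ✓
2: no successors, so □◇(p → q) holds vacuously. ✓
3: successors {3}; ◇(p → q) there: 3:F. ✗
4: successors {2}; ◇(p → q) there: 2:F. ✗
— 2 worlds.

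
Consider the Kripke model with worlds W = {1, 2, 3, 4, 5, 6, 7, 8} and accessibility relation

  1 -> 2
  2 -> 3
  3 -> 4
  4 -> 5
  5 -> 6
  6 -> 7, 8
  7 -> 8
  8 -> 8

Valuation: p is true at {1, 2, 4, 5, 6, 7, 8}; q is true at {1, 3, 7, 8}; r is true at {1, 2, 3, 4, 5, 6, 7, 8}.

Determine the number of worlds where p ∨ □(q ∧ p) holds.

1: p is T, □(q ∧ p) is F. ✓
2: p is T, □(q ∧ p) is F. ✓
3: p is F, □(q ∧ p) is F. ✗
4: p is T, □(q ∧ p) is F. ✓
5: p is T, □(q ∧ p) is F. ✓
6: p is T, □(q ∧ p) is T. ✓
7: p is T, □(q ∧ p) is T. ✓
8: p is T, □(q ∧ p) is T. ✓
Satisfying worlds: {1, 2, 4, 5, 6, 7, 8}.

7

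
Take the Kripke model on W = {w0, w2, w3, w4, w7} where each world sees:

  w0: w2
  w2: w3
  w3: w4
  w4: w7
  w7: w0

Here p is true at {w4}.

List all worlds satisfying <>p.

{w3}

w0: successors {w2}; p there: w2:F. ✗
w2: successors {w3}; p there: w3:F. ✗
w3: successors {w4}; p there: w4:T. ✓
w4: successors {w7}; p there: w7:F. ✗
w7: successors {w0}; p there: w0:F. ✗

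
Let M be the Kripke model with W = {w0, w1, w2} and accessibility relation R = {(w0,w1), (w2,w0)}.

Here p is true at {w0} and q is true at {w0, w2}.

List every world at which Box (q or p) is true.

{w1, w2}

w0: successors {w1}; q or p there: w1:F. ✗
w1: no successors, so Box (q or p) holds vacuously. ✓
w2: successors {w0}; q or p there: w0:T. ✓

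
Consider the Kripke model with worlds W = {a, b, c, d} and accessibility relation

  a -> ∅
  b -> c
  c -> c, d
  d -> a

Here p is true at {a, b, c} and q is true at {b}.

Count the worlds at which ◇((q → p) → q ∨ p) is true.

a: no successors, so ◇((q → p) → q ∨ p) fails. ✗
b: successors {c}; (q → p) → q ∨ p there: c:T. ✓
c: successors {c, d}; (q → p) → q ∨ p there: c:T, d:F. ✓
d: successors {a}; (q → p) → q ∨ p there: a:T. ✓
Satisfying worlds: {b, c, d}.

3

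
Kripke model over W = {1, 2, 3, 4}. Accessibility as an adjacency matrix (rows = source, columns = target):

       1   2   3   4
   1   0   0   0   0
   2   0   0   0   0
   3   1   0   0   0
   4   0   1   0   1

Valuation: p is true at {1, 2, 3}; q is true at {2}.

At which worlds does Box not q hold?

1: no successors, so Box not q holds vacuously. ✓
2: no successors, so Box not q holds vacuously. ✓
3: successors {1}; not q there: 1:T. ✓
4: successors {2, 4}; not q there: 2:F, 4:T. ✗

{1, 2, 3}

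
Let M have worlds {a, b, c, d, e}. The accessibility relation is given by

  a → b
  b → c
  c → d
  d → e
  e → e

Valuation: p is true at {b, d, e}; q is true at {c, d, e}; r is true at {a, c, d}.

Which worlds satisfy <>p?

a: successors {b}; p there: b:T. ✓
b: successors {c}; p there: c:F. ✗
c: successors {d}; p there: d:T. ✓
d: successors {e}; p there: e:T. ✓
e: successors {e}; p there: e:T. ✓

{a, c, d, e}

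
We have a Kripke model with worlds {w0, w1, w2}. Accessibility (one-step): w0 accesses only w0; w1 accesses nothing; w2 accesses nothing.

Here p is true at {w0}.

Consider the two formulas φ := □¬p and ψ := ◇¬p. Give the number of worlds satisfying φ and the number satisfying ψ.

2 and 0

For □¬p:
w0: successors {w0}; ¬p there: w0:F. ✗
w1: no successors, so □¬p holds vacuously. ✓
w2: no successors, so □¬p holds vacuously. ✓
— 2 worlds.
For ◇¬p:
w0: successors {w0}; ¬p there: w0:F. ✗
w1: no successors, so ◇¬p fails. ✗
w2: no successors, so ◇¬p fails. ✗
— 0 worlds.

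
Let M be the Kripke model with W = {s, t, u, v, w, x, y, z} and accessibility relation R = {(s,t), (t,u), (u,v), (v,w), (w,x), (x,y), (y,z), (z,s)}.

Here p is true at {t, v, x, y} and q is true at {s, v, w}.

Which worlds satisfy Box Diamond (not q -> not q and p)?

{t, u, v, w, y, z}

s: successors {t}; Diamond (not q -> not q and p) there: t:F. ✗
t: successors {u}; Diamond (not q -> not q and p) there: u:T. ✓
u: successors {v}; Diamond (not q -> not q and p) there: v:T. ✓
v: successors {w}; Diamond (not q -> not q and p) there: w:T. ✓
w: successors {x}; Diamond (not q -> not q and p) there: x:T. ✓
x: successors {y}; Diamond (not q -> not q and p) there: y:F. ✗
y: successors {z}; Diamond (not q -> not q and p) there: z:T. ✓
z: successors {s}; Diamond (not q -> not q and p) there: s:T. ✓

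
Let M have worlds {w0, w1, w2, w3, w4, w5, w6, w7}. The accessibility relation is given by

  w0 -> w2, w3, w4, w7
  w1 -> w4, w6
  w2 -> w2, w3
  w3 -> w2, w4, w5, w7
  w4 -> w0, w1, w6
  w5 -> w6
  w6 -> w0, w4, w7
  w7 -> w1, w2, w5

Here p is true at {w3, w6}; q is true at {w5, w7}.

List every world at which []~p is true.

w0: successors {w2, w3, w4, w7}; ~p there: w2:T, w3:F, w4:T, w7:T. ✗
w1: successors {w4, w6}; ~p there: w4:T, w6:F. ✗
w2: successors {w2, w3}; ~p there: w2:T, w3:F. ✗
w3: successors {w2, w4, w5, w7}; ~p there: w2:T, w4:T, w5:T, w7:T. ✓
w4: successors {w0, w1, w6}; ~p there: w0:T, w1:T, w6:F. ✗
w5: successors {w6}; ~p there: w6:F. ✗
w6: successors {w0, w4, w7}; ~p there: w0:T, w4:T, w7:T. ✓
w7: successors {w1, w2, w5}; ~p there: w1:T, w2:T, w5:T. ✓

{w3, w6, w7}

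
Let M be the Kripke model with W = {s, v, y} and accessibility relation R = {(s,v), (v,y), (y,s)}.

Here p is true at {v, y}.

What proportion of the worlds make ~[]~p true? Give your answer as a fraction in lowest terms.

2/3

s: []~p is F. ✓
v: []~p is F. ✓
y: []~p is T. ✗
That's 2 of 3 worlds, so 2/3.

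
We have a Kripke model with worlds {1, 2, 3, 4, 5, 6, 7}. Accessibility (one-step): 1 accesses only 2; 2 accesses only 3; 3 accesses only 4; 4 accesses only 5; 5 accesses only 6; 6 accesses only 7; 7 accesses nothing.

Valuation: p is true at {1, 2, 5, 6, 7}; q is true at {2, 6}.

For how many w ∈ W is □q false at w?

4

1: successors {2}; q there: 2:T. ✓
2: successors {3}; q there: 3:F. ✗
3: successors {4}; q there: 4:F. ✗
4: successors {5}; q there: 5:F. ✗
5: successors {6}; q there: 6:T. ✓
6: successors {7}; q there: 7:F. ✗
7: no successors, so □q holds vacuously. ✓
Satisfying worlds: {1, 5, 7}.
So □q fails at the other 4 worlds.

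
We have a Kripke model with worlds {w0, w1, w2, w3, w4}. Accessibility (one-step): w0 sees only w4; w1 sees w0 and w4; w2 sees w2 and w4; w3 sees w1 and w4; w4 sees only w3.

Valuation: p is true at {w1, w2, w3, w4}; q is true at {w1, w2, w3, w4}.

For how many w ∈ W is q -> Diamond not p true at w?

2

w0: q is F, Diamond not p is F. ✓
w1: q is T, Diamond not p is T. ✓
w2: q is T, Diamond not p is F. ✗
w3: q is T, Diamond not p is F. ✗
w4: q is T, Diamond not p is F. ✗
Satisfying worlds: {w0, w1}.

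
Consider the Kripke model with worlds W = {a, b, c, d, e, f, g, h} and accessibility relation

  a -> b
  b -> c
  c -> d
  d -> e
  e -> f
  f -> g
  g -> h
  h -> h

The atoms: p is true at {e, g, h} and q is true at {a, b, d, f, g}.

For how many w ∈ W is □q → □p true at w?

a: □q is T, □p is F. ✗
b: □q is F, □p is F. ✓
c: □q is T, □p is F. ✗
d: □q is F, □p is T. ✓
e: □q is T, □p is F. ✗
f: □q is T, □p is T. ✓
g: □q is F, □p is T. ✓
h: □q is F, □p is T. ✓
Satisfying worlds: {b, d, f, g, h}.

5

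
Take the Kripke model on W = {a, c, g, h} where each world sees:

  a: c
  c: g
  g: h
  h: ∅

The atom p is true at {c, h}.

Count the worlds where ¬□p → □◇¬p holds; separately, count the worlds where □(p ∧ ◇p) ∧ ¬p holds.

3 and 0

For ¬□p → □◇¬p:
a: ¬□p is F, □◇¬p is T. ✓
c: ¬□p is T, □◇¬p is F. ✗
g: ¬□p is F, □◇¬p is F. ✓
h: ¬□p is F, □◇¬p is T. ✓
— 3 worlds.
For □(p ∧ ◇p) ∧ ¬p:
a: □(p ∧ ◇p) is F, ¬p is T. ✗
c: □(p ∧ ◇p) is F, ¬p is F. ✗
g: □(p ∧ ◇p) is F, ¬p is T. ✗
h: □(p ∧ ◇p) is T, ¬p is F. ✗
— 0 worlds.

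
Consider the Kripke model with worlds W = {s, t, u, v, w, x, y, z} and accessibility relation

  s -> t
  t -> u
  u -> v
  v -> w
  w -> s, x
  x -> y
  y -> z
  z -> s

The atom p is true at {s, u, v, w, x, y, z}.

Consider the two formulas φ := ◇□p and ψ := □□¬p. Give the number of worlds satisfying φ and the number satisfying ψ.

For ◇□p:
s: successors {t}; □p there: t:T. ✓
t: successors {u}; □p there: u:T. ✓
u: successors {v}; □p there: v:T. ✓
v: successors {w}; □p there: w:T. ✓
w: successors {s, x}; □p there: s:F, x:T. ✓
x: successors {y}; □p there: y:T. ✓
y: successors {z}; □p there: z:T. ✓
z: successors {s}; □p there: s:F. ✗
— 7 worlds.
For □□¬p:
s: successors {t}; □¬p there: t:F. ✗
t: successors {u}; □¬p there: u:F. ✗
u: successors {v}; □¬p there: v:F. ✗
v: successors {w}; □¬p there: w:F. ✗
w: successors {s, x}; □¬p there: s:T, x:F. ✗
x: successors {y}; □¬p there: y:F. ✗
y: successors {z}; □¬p there: z:F. ✗
z: successors {s}; □¬p there: s:T. ✓
— 1 world.

7 and 1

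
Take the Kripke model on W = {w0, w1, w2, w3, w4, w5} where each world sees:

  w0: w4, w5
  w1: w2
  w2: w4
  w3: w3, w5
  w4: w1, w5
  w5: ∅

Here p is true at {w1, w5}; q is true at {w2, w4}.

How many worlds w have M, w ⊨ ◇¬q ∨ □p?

w0: ◇¬q is T, □p is F. ✓
w1: ◇¬q is F, □p is F. ✗
w2: ◇¬q is F, □p is F. ✗
w3: ◇¬q is T, □p is F. ✓
w4: ◇¬q is T, □p is T. ✓
w5: ◇¬q is F, □p is T. ✓
Satisfying worlds: {w0, w3, w4, w5}.

4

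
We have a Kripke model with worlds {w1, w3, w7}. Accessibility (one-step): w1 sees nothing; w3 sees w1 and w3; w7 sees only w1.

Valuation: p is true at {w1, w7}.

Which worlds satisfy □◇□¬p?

w1: no successors, so □◇□¬p holds vacuously. ✓
w3: successors {w1, w3}; ◇□¬p there: w1:F, w3:T. ✗
w7: successors {w1}; ◇□¬p there: w1:F. ✗

{w1}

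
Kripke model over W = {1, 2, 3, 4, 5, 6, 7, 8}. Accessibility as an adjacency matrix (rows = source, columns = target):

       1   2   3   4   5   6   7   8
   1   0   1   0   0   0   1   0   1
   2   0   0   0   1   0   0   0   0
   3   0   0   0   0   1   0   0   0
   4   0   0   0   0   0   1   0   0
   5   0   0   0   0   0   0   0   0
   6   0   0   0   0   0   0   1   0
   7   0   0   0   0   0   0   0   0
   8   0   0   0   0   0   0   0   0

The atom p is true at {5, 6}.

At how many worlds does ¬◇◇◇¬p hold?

1: ◇◇◇¬p is F. ✓
2: ◇◇◇¬p is T. ✗
3: ◇◇◇¬p is F. ✓
4: ◇◇◇¬p is F. ✓
5: ◇◇◇¬p is F. ✓
6: ◇◇◇¬p is F. ✓
7: ◇◇◇¬p is F. ✓
8: ◇◇◇¬p is F. ✓
Satisfying worlds: {1, 3, 4, 5, 6, 7, 8}.

7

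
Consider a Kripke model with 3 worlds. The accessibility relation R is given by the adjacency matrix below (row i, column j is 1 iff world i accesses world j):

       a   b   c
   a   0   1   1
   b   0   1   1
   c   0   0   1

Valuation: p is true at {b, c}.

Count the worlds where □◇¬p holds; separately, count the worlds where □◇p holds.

0 and 3

For □◇¬p:
a: successors {b, c}; ◇¬p there: b:F, c:F. ✗
b: successors {b, c}; ◇¬p there: b:F, c:F. ✗
c: successors {c}; ◇¬p there: c:F. ✗
— 0 worlds.
For □◇p:
a: successors {b, c}; ◇p there: b:T, c:T. ✓
b: successors {b, c}; ◇p there: b:T, c:T. ✓
c: successors {c}; ◇p there: c:T. ✓
— 3 worlds.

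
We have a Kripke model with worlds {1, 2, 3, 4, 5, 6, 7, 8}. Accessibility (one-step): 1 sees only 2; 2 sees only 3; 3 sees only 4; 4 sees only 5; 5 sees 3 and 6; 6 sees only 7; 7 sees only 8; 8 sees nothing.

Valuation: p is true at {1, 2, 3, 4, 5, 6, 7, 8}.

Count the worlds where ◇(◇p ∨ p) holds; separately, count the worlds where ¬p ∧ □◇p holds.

7 and 0

For ◇(◇p ∨ p):
1: successors {2}; ◇p ∨ p there: 2:T. ✓
2: successors {3}; ◇p ∨ p there: 3:T. ✓
3: successors {4}; ◇p ∨ p there: 4:T. ✓
4: successors {5}; ◇p ∨ p there: 5:T. ✓
5: successors {3, 6}; ◇p ∨ p there: 3:T, 6:T. ✓
6: successors {7}; ◇p ∨ p there: 7:T. ✓
7: successors {8}; ◇p ∨ p there: 8:T. ✓
8: no successors, so ◇(◇p ∨ p) fails. ✗
— 7 worlds.
For ¬p ∧ □◇p:
1: ¬p is F, □◇p is T. ✗
2: ¬p is F, □◇p is T. ✗
3: ¬p is F, □◇p is T. ✗
4: ¬p is F, □◇p is T. ✗
5: ¬p is F, □◇p is T. ✗
6: ¬p is F, □◇p is T. ✗
7: ¬p is F, □◇p is F. ✗
8: ¬p is F, □◇p is T. ✗
— 0 worlds.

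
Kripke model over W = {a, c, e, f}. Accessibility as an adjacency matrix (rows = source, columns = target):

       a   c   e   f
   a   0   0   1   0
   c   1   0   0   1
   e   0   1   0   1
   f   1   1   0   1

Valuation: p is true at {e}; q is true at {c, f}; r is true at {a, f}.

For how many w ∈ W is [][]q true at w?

1

a: successors {e}; []q there: e:T. ✓
c: successors {a, f}; []q there: a:F, f:F. ✗
e: successors {c, f}; []q there: c:F, f:F. ✗
f: successors {a, c, f}; []q there: a:F, c:F, f:F. ✗
Satisfying worlds: {a}.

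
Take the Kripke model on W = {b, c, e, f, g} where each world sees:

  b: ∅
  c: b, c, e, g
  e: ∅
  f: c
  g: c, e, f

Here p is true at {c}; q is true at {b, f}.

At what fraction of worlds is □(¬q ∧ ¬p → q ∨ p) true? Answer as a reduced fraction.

b: no successors, so □(¬q ∧ ¬p → q ∨ p) holds vacuously. ✓
c: successors {b, c, e, g}; ¬q ∧ ¬p → q ∨ p there: b:T, c:T, e:F, g:F. ✗
e: no successors, so □(¬q ∧ ¬p → q ∨ p) holds vacuously. ✓
f: successors {c}; ¬q ∧ ¬p → q ∨ p there: c:T. ✓
g: successors {c, e, f}; ¬q ∧ ¬p → q ∨ p there: c:T, e:F, f:T. ✗
That's 3 of 5 worlds, so 3/5.

3/5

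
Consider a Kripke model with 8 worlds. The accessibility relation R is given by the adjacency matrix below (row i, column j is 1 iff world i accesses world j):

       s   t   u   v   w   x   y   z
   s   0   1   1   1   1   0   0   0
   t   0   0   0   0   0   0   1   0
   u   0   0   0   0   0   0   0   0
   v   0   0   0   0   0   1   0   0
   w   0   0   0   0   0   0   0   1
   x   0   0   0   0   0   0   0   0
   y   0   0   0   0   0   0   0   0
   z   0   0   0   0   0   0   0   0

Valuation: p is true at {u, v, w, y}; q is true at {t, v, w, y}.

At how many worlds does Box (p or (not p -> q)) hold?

s: successors {t, u, v, w}; p or (not p -> q) there: t:T, u:T, v:T, w:T. ✓
t: successors {y}; p or (not p -> q) there: y:T. ✓
u: no successors, so Box (p or (not p -> q)) holds vacuously. ✓
v: successors {x}; p or (not p -> q) there: x:F. ✗
w: successors {z}; p or (not p -> q) there: z:F. ✗
x: no successors, so Box (p or (not p -> q)) holds vacuously. ✓
y: no successors, so Box (p or (not p -> q)) holds vacuously. ✓
z: no successors, so Box (p or (not p -> q)) holds vacuously. ✓
Satisfying worlds: {s, t, u, x, y, z}.

6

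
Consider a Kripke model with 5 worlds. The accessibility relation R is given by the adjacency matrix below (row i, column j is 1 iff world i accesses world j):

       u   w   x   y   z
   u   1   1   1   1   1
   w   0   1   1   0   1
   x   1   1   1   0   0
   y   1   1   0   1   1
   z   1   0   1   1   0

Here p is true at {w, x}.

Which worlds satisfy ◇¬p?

u: successors {u, w, x, y, z}; ¬p there: u:T, w:F, x:F, y:T, z:T. ✓
w: successors {w, x, z}; ¬p there: w:F, x:F, z:T. ✓
x: successors {u, w, x}; ¬p there: u:T, w:F, x:F. ✓
y: successors {u, w, y, z}; ¬p there: u:T, w:F, y:T, z:T. ✓
z: successors {u, x, y}; ¬p there: u:T, x:F, y:T. ✓

{u, w, x, y, z}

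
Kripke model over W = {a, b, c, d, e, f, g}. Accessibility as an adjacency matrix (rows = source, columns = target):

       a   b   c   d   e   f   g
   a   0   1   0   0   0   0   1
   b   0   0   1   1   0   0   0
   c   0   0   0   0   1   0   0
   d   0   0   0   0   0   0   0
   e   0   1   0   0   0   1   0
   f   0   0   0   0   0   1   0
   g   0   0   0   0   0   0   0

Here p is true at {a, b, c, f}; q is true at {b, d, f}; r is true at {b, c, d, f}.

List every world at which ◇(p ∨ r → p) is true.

{a, b, c, e, f}

a: successors {b, g}; p ∨ r → p there: b:T, g:T. ✓
b: successors {c, d}; p ∨ r → p there: c:T, d:F. ✓
c: successors {e}; p ∨ r → p there: e:T. ✓
d: no successors, so ◇(p ∨ r → p) fails. ✗
e: successors {b, f}; p ∨ r → p there: b:T, f:T. ✓
f: successors {f}; p ∨ r → p there: f:T. ✓
g: no successors, so ◇(p ∨ r → p) fails. ✗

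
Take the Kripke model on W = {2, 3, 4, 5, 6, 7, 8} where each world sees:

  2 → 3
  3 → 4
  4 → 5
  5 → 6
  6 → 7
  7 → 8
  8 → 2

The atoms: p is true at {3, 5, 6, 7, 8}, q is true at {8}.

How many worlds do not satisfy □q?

6

2: successors {3}; q there: 3:F. ✗
3: successors {4}; q there: 4:F. ✗
4: successors {5}; q there: 5:F. ✗
5: successors {6}; q there: 6:F. ✗
6: successors {7}; q there: 7:F. ✗
7: successors {8}; q there: 8:T. ✓
8: successors {2}; q there: 2:F. ✗
Satisfying worlds: {7}.
So □q fails at the other 6 worlds.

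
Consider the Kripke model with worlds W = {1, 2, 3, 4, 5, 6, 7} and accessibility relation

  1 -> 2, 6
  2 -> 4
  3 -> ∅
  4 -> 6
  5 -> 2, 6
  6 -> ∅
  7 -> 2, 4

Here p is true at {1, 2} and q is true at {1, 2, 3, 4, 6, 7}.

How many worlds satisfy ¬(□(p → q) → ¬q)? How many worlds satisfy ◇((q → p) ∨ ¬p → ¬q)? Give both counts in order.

For ¬(□(p → q) → ¬q):
1: □(p → q) → ¬q is F. ✓
2: □(p → q) → ¬q is F. ✓
3: □(p → q) → ¬q is F. ✓
4: □(p → q) → ¬q is F. ✓
5: □(p → q) → ¬q is T. ✗
6: □(p → q) → ¬q is F. ✓
7: □(p → q) → ¬q is F. ✓
— 6 worlds.
For ◇((q → p) ∨ ¬p → ¬q):
1: successors {2, 6}; (q → p) ∨ ¬p → ¬q there: 2:F, 6:F. ✗
2: successors {4}; (q → p) ∨ ¬p → ¬q there: 4:F. ✗
3: no successors, so ◇((q → p) ∨ ¬p → ¬q) fails. ✗
4: successors {6}; (q → p) ∨ ¬p → ¬q there: 6:F. ✗
5: successors {2, 6}; (q → p) ∨ ¬p → ¬q there: 2:F, 6:F. ✗
6: no successors, so ◇((q → p) ∨ ¬p → ¬q) fails. ✗
7: successors {2, 4}; (q → p) ∨ ¬p → ¬q there: 2:F, 4:F. ✗
— 0 worlds.

6 and 0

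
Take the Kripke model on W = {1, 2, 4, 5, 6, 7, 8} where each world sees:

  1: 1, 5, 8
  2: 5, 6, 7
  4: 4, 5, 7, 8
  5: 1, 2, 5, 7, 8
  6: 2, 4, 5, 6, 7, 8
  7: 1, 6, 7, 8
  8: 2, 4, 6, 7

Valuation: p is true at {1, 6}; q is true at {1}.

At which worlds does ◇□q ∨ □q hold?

∅

1: ◇□q is F, □q is F. ✗
2: ◇□q is F, □q is F. ✗
4: ◇□q is F, □q is F. ✗
5: ◇□q is F, □q is F. ✗
6: ◇□q is F, □q is F. ✗
7: ◇□q is F, □q is F. ✗
8: ◇□q is F, □q is F. ✗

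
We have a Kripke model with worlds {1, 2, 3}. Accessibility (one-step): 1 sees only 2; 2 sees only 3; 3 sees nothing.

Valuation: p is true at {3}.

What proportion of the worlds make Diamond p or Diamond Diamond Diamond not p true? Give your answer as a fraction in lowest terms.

1: Diamond p is F, Diamond Diamond Diamond not p is F. ✗
2: Diamond p is T, Diamond Diamond Diamond not p is F. ✓
3: Diamond p is F, Diamond Diamond Diamond not p is F. ✗
That's 1 of 3 worlds, so 1/3.

1/3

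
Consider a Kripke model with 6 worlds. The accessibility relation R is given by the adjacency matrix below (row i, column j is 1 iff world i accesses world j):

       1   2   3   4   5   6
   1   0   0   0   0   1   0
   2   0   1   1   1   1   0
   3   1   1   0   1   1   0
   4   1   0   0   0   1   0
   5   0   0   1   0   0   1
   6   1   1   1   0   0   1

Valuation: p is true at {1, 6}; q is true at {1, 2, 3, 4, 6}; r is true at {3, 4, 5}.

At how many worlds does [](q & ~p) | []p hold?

1: [](q & ~p) is F, []p is F. ✗
2: [](q & ~p) is F, []p is F. ✗
3: [](q & ~p) is F, []p is F. ✗
4: [](q & ~p) is F, []p is F. ✗
5: [](q & ~p) is F, []p is F. ✗
6: [](q & ~p) is F, []p is F. ✗
Satisfying worlds: ∅.

0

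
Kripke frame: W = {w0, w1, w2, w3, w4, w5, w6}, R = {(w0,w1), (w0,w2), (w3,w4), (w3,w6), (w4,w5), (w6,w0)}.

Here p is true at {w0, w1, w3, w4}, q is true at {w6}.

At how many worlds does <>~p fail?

w0: successors {w1, w2}; ~p there: w1:F, w2:T. ✓
w1: no successors, so <>~p fails. ✗
w2: no successors, so <>~p fails. ✗
w3: successors {w4, w6}; ~p there: w4:F, w6:T. ✓
w4: successors {w5}; ~p there: w5:T. ✓
w5: no successors, so <>~p fails. ✗
w6: successors {w0}; ~p there: w0:F. ✗
Satisfying worlds: {w0, w3, w4}.
So <>~p fails at the other 4 worlds.

4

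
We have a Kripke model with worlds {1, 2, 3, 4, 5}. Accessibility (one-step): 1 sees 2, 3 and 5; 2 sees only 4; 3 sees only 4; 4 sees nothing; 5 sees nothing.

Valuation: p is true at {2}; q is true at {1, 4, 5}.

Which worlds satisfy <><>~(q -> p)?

1: successors {2, 3, 5}; <>~(q -> p) there: 2:T, 3:T, 5:F. ✓
2: successors {4}; <>~(q -> p) there: 4:F. ✗
3: successors {4}; <>~(q -> p) there: 4:F. ✗
4: no successors, so <><>~(q -> p) fails. ✗
5: no successors, so <><>~(q -> p) fails. ✗

{1}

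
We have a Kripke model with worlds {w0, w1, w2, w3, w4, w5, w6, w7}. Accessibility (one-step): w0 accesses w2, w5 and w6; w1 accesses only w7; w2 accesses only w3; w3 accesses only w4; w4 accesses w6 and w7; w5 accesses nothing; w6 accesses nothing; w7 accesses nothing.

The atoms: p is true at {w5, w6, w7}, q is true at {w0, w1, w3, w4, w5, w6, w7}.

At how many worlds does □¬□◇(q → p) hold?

4

w0: successors {w2, w5, w6}; ¬□◇(q → p) there: w2:T, w5:F, w6:F. ✗
w1: successors {w7}; ¬□◇(q → p) there: w7:F. ✗
w2: successors {w3}; ¬□◇(q → p) there: w3:F. ✗
w3: successors {w4}; ¬□◇(q → p) there: w4:T. ✓
w4: successors {w6, w7}; ¬□◇(q → p) there: w6:F, w7:F. ✗
w5: no successors, so □¬□◇(q → p) holds vacuously. ✓
w6: no successors, so □¬□◇(q → p) holds vacuously. ✓
w7: no successors, so □¬□◇(q → p) holds vacuously. ✓
Satisfying worlds: {w3, w5, w6, w7}.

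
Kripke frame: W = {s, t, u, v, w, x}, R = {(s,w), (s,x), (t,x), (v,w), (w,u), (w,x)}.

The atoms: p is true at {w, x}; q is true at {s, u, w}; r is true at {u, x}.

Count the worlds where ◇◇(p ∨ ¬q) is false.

4

s: successors {w, x}; ◇(p ∨ ¬q) there: w:T, x:F. ✓
t: successors {x}; ◇(p ∨ ¬q) there: x:F. ✗
u: no successors, so ◇◇(p ∨ ¬q) fails. ✗
v: successors {w}; ◇(p ∨ ¬q) there: w:T. ✓
w: successors {u, x}; ◇(p ∨ ¬q) there: u:F, x:F. ✗
x: no successors, so ◇◇(p ∨ ¬q) fails. ✗
Satisfying worlds: {s, v}.
So ◇◇(p ∨ ¬q) fails at the other 4 worlds.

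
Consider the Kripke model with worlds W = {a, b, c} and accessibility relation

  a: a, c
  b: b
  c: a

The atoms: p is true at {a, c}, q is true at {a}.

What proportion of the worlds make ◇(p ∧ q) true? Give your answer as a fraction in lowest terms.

a: successors {a, c}; p ∧ q there: a:T, c:F. ✓
b: successors {b}; p ∧ q there: b:F. ✗
c: successors {a}; p ∧ q there: a:T. ✓
That's 2 of 3 worlds, so 2/3.

2/3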